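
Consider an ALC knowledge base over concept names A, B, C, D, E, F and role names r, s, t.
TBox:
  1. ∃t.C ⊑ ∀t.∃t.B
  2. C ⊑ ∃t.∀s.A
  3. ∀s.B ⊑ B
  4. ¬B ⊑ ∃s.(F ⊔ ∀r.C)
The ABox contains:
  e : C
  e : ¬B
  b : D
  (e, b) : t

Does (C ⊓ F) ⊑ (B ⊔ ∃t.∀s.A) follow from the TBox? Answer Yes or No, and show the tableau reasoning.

Yes

1. (C ⊓ F) ⊑ (B ⊔ ∃t.∀s.A)  ⇔  ((C ⊓ F) ⊓ (¬B ⊓ ∀t.∃s.¬A)) unsat w.r.t. T
   all branches close; clash {B, ¬B} at x₀
2. Hence (C ⊓ F) ⊑ (B ⊔ ∃t.∀s.A): entailed.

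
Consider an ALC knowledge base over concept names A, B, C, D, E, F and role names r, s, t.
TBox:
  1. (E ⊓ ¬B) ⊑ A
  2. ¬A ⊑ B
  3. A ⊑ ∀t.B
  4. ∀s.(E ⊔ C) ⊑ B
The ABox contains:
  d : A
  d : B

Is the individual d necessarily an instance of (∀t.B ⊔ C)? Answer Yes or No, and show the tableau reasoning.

1. d : (∀t.B ⊔ C)?  L(d) = {A, B} ∪ {(∃t.¬B ⊓ ¬C)}
   clash {B, ¬B} at an ∃-successor — d ∈ (∀t.B ⊔ C)
2. Hence d : (∀t.B ⊔ C): entailed.

Yes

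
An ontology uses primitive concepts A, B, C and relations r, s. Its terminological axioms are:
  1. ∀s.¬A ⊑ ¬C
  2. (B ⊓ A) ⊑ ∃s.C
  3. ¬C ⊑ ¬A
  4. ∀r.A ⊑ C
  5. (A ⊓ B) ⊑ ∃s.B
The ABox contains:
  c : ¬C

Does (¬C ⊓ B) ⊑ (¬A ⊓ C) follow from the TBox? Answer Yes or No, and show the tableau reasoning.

1. (¬C ⊓ B) ⊑ (¬A ⊓ C)  ⇔  ((¬C ⊓ B) ⊓ (A ⊔ ¬C)) unsat w.r.t. T
   apply at x₀: ¬C⊑¬A
   open: L(x₀) ⊇ {B, ¬A, ¬C, ∃r.¬A} (+ ∃-successors)
2. Hence (¬C ⊓ B) ⊑ (¬A ⊓ C): not entailed.

No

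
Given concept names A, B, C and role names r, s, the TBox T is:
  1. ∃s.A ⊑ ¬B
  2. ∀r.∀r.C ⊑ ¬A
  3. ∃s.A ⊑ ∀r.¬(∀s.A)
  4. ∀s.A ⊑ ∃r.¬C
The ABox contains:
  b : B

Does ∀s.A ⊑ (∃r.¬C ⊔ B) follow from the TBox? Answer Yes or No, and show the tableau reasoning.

1. ∀s.A ⊑ (∃r.¬C ⊔ B)  ⇔  (∀s.A ⊓ (∀r.C ⊓ ¬B)) unsat w.r.t. T
   all branches close; clash {C, ¬C} at an ∃-successor
2. Hence ∀s.A ⊑ (∃r.¬C ⊔ B): entailed.

Yes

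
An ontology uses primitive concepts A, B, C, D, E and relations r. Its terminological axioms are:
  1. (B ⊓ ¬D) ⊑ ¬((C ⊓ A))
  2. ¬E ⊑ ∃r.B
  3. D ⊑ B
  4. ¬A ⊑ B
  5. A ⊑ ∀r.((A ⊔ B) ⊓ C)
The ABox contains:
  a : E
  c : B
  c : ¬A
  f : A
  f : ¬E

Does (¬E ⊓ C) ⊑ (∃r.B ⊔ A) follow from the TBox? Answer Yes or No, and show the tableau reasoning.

1. (¬E ⊓ C) ⊑ (∃r.B ⊔ A)  ⇔  ((¬E ⊓ C) ⊓ (∀r.¬B ⊓ ¬A)) unsat w.r.t. T
   all branches close; clash {B, ¬B} at an ∃-successor
2. Hence (¬E ⊓ C) ⊑ (∃r.B ⊔ A): entailed.

Yes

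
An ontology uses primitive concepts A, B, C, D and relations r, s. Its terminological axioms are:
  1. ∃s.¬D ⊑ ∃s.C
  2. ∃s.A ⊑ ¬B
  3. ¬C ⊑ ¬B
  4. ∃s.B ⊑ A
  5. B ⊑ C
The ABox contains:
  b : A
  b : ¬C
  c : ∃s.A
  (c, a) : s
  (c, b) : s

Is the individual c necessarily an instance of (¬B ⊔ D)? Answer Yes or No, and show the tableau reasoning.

Yes

1. c : (¬B ⊔ D)?  L(c) = {∃s.A} ∪ {(B ⊓ ¬D)}
   clash {B, ¬B} at c — c ∈ (¬B ⊔ D)
2. Hence c : (¬B ⊔ D): entailed.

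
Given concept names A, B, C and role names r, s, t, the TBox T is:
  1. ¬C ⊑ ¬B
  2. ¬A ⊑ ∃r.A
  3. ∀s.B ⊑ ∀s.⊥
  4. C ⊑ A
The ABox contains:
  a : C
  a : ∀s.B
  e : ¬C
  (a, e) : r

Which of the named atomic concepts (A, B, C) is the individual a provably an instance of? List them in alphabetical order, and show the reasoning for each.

1. a : A?  L(a) = {C, ∀s.B} ∪ {¬A}
   clash {A, ¬A} at a — a ∈ A
2. a : B?  L(a) = {C, ∀s.B} ∪ {¬B}
   apply at a: ∀s.B⊑∀s.⊥; C⊑A
   open: L(a) ⊇ {A, C, ¬B, ∀s.B, ∀s.⊥} — a ∉ B possible
3. a : C?  L(a) = {C, ∀s.B} ∪ {¬C}
   clash {C, ¬C} at a — a ∈ C
4. Entailed for a: {A, C}

{A, C}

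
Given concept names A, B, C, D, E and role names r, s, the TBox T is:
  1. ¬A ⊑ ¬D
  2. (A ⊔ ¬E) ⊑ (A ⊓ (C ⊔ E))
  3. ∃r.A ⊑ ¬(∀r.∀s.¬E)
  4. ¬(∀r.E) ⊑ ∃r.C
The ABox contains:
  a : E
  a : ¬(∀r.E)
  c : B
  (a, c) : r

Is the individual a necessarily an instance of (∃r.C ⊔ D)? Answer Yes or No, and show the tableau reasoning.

1. a : (∃r.C ⊔ D)?  L(a) = {E, ¬(∀r.E)} ∪ {(∀r.¬C ⊓ ¬D)}
   clash {C, ¬C} at an ∃-successor — a ∈ (∃r.C ⊔ D)
2. Hence a : (∃r.C ⊔ D): entailed.

Yes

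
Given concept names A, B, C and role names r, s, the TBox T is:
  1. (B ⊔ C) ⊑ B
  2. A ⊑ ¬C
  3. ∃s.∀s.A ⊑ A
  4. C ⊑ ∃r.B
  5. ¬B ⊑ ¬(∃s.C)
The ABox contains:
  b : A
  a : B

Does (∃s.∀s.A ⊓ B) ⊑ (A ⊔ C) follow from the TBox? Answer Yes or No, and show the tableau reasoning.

Yes

1. (∃s.∀s.A ⊓ B) ⊑ (A ⊔ C)  ⇔  ((∃s.∀s.A ⊓ B) ⊓ (¬A ⊓ ¬C)) unsat w.r.t. T
   all branches close; clash {A, ¬A} at x₀
2. Hence (∃s.∀s.A ⊓ B) ⊑ (A ⊔ C): entailed.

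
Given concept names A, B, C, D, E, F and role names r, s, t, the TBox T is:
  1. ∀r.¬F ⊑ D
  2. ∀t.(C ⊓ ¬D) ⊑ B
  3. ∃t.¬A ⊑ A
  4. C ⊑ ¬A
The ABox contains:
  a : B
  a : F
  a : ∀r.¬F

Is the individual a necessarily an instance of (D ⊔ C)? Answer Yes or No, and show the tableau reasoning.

Yes

1. a : (D ⊔ C)?  L(a) = {B, F, ∀r.¬F} ∪ {(¬D ⊓ ¬C)}
   clash {D, ¬D} at a — a ∈ (D ⊔ C)
2. Hence a : (D ⊔ C): entailed.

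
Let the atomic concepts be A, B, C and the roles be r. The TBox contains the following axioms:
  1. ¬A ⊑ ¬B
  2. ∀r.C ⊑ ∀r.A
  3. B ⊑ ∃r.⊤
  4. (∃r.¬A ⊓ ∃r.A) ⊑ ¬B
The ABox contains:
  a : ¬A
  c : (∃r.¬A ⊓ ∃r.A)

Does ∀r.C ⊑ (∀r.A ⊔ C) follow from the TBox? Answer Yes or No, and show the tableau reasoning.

1. ∀r.C ⊑ (∀r.A ⊔ C)  ⇔  (∀r.C ⊓ (∃r.¬A ⊓ ¬C)) unsat w.r.t. T
   all branches close; clash {A, ¬A} at an ∃-successor
2. Hence ∀r.C ⊑ (∀r.A ⊔ C): entailed.

Yes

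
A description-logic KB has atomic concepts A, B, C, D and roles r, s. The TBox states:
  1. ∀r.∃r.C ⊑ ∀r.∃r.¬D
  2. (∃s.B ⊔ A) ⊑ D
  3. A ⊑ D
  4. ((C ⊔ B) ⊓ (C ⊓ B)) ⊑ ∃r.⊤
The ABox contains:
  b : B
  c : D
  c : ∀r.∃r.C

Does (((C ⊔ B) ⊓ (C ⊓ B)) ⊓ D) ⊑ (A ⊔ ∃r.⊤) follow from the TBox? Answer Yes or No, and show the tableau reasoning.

Yes

1. (((C ⊔ B) ⊓ (C ⊓ B)) ⊓ D) ⊑ (A ⊔ ∃r.⊤)  ⇔  ((((C ⊔ B) ⊓ (C ⊓ B)) ⊓ D) ⊓ (¬A ⊓ ∀r.⊥)) unsat w.r.t. T
   all branches close; clash ⊥ at an ∃-successor
2. Hence (((C ⊔ B) ⊓ (C ⊓ B)) ⊓ D) ⊑ (A ⊔ ∃r.⊤): entailed.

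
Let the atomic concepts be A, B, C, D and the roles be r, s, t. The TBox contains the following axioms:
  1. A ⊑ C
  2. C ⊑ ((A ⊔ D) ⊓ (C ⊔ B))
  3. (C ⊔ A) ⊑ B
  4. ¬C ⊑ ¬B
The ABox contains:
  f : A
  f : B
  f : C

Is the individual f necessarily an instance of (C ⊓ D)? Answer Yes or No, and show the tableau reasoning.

No

1. f : (C ⊓ D)?  L(f) = {A, B, C} ∪ {(¬C ⊔ ¬D)}
   apply at f: C⊑((A ⊔ D) ⊓ (C ⊔ B))
   open: L(f) ⊇ {A, B, C, ¬D} — f ∉ (C ⊓ D) possible
2. Hence f : (C ⊓ D): not entailed.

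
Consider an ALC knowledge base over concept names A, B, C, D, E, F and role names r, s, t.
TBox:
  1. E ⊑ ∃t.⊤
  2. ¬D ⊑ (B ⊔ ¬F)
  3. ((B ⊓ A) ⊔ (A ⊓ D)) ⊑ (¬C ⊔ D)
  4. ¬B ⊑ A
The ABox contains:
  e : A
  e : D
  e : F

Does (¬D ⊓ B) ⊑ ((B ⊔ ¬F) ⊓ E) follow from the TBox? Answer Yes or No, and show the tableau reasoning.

No

1. (¬D ⊓ B) ⊑ ((B ⊔ ¬F) ⊓ E)  ⇔  ((¬D ⊓ B) ⊓ ((¬B ⊓ F) ⊔ ¬E)) unsat w.r.t. T
   apply at x₀: ¬D⊑(B ⊔ ¬F)
   open: L(x₀) ⊇ {B, ¬A, ¬D, ¬E}
2. Hence (¬D ⊓ B) ⊑ ((B ⊔ ¬F) ⊓ E): not entailed.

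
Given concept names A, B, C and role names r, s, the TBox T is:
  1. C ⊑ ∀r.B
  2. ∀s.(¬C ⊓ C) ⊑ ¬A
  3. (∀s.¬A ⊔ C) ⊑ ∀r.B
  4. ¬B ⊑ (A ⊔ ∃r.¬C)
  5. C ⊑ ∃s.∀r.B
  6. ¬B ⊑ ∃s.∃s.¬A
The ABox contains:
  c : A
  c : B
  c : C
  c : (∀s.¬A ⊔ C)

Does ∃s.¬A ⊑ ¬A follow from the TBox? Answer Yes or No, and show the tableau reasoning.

No

1. ∃s.¬A ⊑ ¬A  ⇔  (∃s.¬A ⊓ A) unsat w.r.t. T
   open: L(x₀) ⊇ {A, B, ¬C, ∃s.(C ⊔ ¬C), ∃s.A, …} (+ ∃-successors)
2. Hence ∃s.¬A ⊑ ¬A: not entailed.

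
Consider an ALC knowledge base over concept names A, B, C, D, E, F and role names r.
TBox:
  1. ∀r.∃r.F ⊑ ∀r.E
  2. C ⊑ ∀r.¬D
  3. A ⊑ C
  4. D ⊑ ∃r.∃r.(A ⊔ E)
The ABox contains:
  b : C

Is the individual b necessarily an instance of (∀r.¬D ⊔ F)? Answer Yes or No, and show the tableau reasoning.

1. b : (∀r.¬D ⊔ F)?  L(b) = {C} ∪ {(∃r.D ⊓ ¬F)}
   clash {D, ¬D} at an ∃-successor — b ∈ (∀r.¬D ⊔ F)
2. Hence b : (∀r.¬D ⊔ F): entailed.

Yes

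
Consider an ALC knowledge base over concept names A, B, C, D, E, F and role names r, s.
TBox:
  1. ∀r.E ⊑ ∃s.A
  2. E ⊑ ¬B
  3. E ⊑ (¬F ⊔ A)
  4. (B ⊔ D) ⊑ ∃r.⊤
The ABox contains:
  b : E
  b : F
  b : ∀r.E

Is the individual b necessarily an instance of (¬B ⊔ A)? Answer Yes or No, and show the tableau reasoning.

Yes

1. b : (¬B ⊔ A)?  L(b) = {E, F, ∀r.E} ∪ {(B ⊓ ¬A)}
   clash {B, ¬B} at b — b ∈ (¬B ⊔ A)
2. Hence b : (¬B ⊔ A): entailed.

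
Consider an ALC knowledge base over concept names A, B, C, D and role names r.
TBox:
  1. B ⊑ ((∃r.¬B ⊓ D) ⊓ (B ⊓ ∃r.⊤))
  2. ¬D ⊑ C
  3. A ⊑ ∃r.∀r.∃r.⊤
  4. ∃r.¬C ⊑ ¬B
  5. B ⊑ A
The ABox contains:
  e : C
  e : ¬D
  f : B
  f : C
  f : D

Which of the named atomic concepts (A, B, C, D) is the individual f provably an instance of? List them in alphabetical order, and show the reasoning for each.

1. f : A?  L(f) = {B, C, D} ∪ {¬A}
   clash {A, ¬A} at f — f ∈ A
2. f : B?  L(f) = {B, C, D} ∪ {¬B}
   clash {B, ¬B} at f — f ∈ B
3. f : C?  L(f) = {B, C, D} ∪ {¬C}
   clash {C, ¬C} at f — f ∈ C
4. f : D?  L(f) = {B, C, D} ∪ {¬D}
   clash {D, ¬D} at f — f ∈ D
5. Entailed for f: {A, B, C, D}

{A, B, C, D}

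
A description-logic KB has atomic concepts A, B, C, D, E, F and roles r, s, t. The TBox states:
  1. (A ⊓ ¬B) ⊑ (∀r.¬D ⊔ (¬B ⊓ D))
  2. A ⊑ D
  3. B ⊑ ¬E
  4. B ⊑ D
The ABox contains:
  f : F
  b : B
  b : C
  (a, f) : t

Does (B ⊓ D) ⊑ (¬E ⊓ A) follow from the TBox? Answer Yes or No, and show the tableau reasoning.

No

1. (B ⊓ D) ⊑ (¬E ⊓ A)  ⇔  ((B ⊓ D) ⊓ (E ⊔ ¬A)) unsat w.r.t. T
   apply at x₀: B⊑¬E
   open: L(x₀) ⊇ {B, D, ¬A, ¬E}
2. Hence (B ⊓ D) ⊑ (¬E ⊓ A): not entailed.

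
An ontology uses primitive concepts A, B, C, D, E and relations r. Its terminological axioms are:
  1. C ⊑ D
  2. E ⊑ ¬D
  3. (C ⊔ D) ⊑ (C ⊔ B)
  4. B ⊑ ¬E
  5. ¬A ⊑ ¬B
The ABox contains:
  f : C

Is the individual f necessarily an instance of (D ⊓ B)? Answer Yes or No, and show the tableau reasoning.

1. f : (D ⊓ B)?  L(f) = {C} ∪ {(¬D ⊔ ¬B)}
   apply at f: C⊑D
   open: L(f) ⊇ {A, C, D, ¬B, ¬E} — f ∉ (D ⊓ B) possible
2. Hence f : (D ⊓ B): not entailed.

No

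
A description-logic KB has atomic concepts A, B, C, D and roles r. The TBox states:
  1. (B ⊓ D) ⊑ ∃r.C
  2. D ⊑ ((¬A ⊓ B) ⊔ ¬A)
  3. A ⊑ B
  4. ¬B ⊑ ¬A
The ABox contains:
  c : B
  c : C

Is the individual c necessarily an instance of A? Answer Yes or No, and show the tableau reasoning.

No

1. c : A?  L(c) = {B, C} ∪ {¬A}
   open: L(c) ⊇ {B, C, ¬A, ¬D} — c ∉ A possible
2. Hence c : A: not entailed.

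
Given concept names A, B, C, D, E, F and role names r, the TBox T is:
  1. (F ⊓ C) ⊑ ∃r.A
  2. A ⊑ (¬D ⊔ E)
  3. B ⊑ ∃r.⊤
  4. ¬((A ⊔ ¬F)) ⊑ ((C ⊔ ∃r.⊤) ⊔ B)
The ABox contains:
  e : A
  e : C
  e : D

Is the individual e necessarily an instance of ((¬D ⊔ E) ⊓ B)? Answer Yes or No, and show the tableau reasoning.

1. e : ((¬D ⊔ E) ⊓ B)?  L(e) = {A, C, D} ∪ {((D ⊓ ¬E) ⊔ ¬B)}
   apply at e: A⊑(¬D ⊔ E)
   open: L(e) ⊇ {A, C, D, E, ¬B, …} — e ∉ ((¬D ⊔ E) ⊓ B) possible
2. Hence e : ((¬D ⊔ E) ⊓ B): not entailed.

No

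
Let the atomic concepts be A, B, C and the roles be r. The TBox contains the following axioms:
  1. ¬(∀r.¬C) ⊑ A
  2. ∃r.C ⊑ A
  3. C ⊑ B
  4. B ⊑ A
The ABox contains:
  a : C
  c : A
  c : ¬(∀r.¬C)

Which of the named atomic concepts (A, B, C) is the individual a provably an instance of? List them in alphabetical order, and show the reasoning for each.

1. a : A?  L(a) = {C} ∪ {¬A}
   clash {A, ¬A} at a — a ∈ A
2. a : B?  L(a) = {C} ∪ {¬B}
   clash {B, ¬B} at a — a ∈ B
3. a : C?  L(a) = {C} ∪ {¬C}
   clash {C, ¬C} at a — a ∈ C
4. Entailed for a: {A, B, C}

{A, B, C}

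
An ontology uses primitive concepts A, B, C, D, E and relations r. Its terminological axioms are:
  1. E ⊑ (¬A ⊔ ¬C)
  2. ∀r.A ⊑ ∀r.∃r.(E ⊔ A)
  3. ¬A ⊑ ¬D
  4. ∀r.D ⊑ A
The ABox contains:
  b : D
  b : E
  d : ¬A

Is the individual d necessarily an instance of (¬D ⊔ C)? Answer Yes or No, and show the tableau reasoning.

Yes

1. d : (¬D ⊔ C)?  L(d) = {¬A} ∪ {(D ⊓ ¬C)}
   clash {D, ¬D} at d — d ∈ (¬D ⊔ C)
2. Hence d : (¬D ⊔ C): entailed.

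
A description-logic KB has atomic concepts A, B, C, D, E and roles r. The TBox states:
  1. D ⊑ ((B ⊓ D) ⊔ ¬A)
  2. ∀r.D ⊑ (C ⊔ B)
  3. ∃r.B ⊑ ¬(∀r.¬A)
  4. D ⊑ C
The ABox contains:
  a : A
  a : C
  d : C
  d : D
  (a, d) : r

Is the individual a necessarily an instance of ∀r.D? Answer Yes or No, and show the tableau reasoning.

No

1. a : ∀r.D?  L(a) = {A, C} ∪ {∃r.¬D}
   open: L(a) ⊇ {A, C, ¬D, ∀r.¬B, ∃r.¬D} (+ ∃-successors) — a ∉ ∀r.D possible
2. Hence a : ∀r.D: not entailed.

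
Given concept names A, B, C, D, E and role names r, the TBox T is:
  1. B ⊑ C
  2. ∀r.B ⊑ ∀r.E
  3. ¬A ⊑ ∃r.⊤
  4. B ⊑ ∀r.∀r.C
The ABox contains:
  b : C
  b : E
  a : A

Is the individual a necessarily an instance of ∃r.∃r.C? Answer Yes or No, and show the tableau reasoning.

No

1. a : ∃r.∃r.C?  L(a) = {A} ∪ {∀r.∀r.¬C}
   open: L(a) ⊇ {A, ¬B, ∀r.∀r.¬C, ∃r.¬B} (+ ∃-successors) — a ∉ ∃r.∃r.C possible
2. Hence a : ∃r.∃r.C: not entailed.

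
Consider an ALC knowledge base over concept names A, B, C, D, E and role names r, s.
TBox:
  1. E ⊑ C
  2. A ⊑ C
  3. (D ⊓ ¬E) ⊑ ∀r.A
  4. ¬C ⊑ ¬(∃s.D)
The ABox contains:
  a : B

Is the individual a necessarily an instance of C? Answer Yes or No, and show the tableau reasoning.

No

1. a : C?  L(a) = {B} ∪ {¬C}
   apply at a: ¬C⊑¬(∃s.D)
   open: L(a) ⊇ {B, ¬A, ¬C, ¬D, ¬E, …} — a ∉ C possible
2. Hence a : C: not entailed.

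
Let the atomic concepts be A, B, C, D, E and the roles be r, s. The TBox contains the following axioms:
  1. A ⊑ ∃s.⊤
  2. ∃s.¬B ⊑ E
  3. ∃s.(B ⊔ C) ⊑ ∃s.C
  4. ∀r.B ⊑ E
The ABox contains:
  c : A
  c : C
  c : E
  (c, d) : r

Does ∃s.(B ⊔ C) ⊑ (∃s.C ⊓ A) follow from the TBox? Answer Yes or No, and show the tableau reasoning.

No

1. ∃s.(B ⊔ C) ⊑ (∃s.C ⊓ A)  ⇔  (∃s.(B ⊔ C) ⊓ (∀s.¬C ⊔ ¬A)) unsat w.r.t. T
   apply at x₀: ∃s.(B ⊔ C)⊑∃s.C
   open: L(x₀) ⊇ {¬A, ∀s.B, ∃r.¬B, ∃s.(B ⊔ C), ∃s.C} (+ ∃-successors)
2. Hence ∃s.(B ⊔ C) ⊑ (∃s.C ⊓ A): not entailed.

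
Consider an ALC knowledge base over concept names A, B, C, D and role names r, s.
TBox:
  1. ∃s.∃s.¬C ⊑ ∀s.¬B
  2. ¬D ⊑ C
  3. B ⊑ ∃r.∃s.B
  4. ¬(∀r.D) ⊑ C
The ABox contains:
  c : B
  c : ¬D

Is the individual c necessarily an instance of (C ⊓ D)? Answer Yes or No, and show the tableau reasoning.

1. c : (C ⊓ D)?  L(c) = {B, ¬D} ∪ {(¬C ⊔ ¬D)}
   apply at c: ¬D⊑C; B⊑∃r.∃s.B
   open: L(c) ⊇ {B, C, ¬D, ∀s.∀s.C, ∃r.∃s.B} (+ ∃-successors) — c ∉ (C ⊓ D) possible
2. Hence c : (C ⊓ D): not entailed.

No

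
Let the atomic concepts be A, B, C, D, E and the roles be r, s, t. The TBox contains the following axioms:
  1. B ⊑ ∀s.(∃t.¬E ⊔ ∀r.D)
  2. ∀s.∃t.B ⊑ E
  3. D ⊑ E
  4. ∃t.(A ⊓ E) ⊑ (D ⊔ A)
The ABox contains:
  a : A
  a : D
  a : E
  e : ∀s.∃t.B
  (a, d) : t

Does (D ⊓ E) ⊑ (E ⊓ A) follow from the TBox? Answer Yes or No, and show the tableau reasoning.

1. (D ⊓ E) ⊑ (E ⊓ A)  ⇔  ((D ⊓ E) ⊓ (¬E ⊔ ¬A)) unsat w.r.t. T
   open: L(x₀) ⊇ {D, E, ¬A, ¬B, ∀t.(¬A ⊔ ¬E)}
2. Hence (D ⊓ E) ⊑ (E ⊓ A): not entailed.

No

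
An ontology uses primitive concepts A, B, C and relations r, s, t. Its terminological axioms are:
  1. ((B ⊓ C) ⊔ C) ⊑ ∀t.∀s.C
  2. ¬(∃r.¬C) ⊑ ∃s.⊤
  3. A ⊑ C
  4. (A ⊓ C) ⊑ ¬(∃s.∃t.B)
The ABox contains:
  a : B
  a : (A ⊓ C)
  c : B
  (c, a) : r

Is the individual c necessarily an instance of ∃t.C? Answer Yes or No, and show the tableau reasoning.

No

1. c : ∃t.C?  L(c) = {B} ∪ {∀t.¬C}
   open: L(c) ⊇ {B, ¬A, ¬C, ∀t.¬C, ∃r.¬C} (+ ∃-successors) — c ∉ ∃t.C possible
2. Hence c : ∃t.C: not entailed.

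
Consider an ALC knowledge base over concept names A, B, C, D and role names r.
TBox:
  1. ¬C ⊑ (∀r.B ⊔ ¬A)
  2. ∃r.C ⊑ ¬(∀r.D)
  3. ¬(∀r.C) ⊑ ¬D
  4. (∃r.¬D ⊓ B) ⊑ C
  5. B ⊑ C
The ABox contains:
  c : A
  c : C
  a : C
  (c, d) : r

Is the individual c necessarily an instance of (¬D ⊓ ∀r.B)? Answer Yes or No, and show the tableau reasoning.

1. c : (¬D ⊓ ∀r.B)?  L(c) = {A, C} ∪ {(D ⊔ ∃r.¬B)}
   open: L(c) ⊇ {A, C, D, ∀r.C, ∃r.¬D} (+ ∃-successors) — c ∉ (¬D ⊓ ∀r.B) possible
2. Hence c : (¬D ⊓ ∀r.B): not entailed.

No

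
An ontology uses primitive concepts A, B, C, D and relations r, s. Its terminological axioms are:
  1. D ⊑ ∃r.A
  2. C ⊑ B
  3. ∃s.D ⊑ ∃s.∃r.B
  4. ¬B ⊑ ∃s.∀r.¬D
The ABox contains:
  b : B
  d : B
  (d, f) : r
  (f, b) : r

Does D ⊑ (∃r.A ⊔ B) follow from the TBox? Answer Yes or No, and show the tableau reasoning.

1. D ⊑ (∃r.A ⊔ B)  ⇔  (D ⊓ (∀r.¬A ⊓ ¬B)) unsat w.r.t. T
   all branches close; clash {B, ¬B} at x₀
2. Hence D ⊑ (∃r.A ⊔ B): entailed.

Yes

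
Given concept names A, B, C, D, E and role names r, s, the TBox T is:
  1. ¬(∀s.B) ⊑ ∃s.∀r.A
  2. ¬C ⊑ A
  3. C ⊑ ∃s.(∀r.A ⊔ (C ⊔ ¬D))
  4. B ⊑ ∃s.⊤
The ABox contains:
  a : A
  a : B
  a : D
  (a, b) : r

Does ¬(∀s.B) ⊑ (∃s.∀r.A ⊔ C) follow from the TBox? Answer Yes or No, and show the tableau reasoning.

1. ¬(∀s.B) ⊑ (∃s.∀r.A ⊔ C)  ⇔  (∃s.¬B ⊓ (∀s.∃r.¬A ⊓ ¬C)) unsat w.r.t. T
   all branches close; clash {A, ¬A} at an ∃-successor
2. Hence ¬(∀s.B) ⊑ (∃s.∀r.A ⊔ C): entailed.

Yes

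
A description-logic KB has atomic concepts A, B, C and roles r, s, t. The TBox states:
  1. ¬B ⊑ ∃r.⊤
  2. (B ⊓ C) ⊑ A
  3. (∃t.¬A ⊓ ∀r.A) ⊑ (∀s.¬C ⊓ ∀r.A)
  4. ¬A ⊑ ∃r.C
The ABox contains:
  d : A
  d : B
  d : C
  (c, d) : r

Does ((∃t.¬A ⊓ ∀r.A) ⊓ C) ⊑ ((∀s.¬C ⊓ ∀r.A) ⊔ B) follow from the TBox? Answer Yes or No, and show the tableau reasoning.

1. ((∃t.¬A ⊓ ∀r.A) ⊓ C) ⊑ ((∀s.¬C ⊓ ∀r.A) ⊔ B)  ⇔  (((∃t.¬A ⊓ ∀r.A) ⊓ C) ⊓ ((∃s.C ⊔ ∃r.¬A) ⊓ ¬B)) unsat w.r.t. T
   all branches close; clash {A, ¬A} at an ∃-successor
2. Hence ((∃t.¬A ⊓ ∀r.A) ⊓ C) ⊑ ((∀s.¬C ⊓ ∀r.A) ⊔ B): entailed.

Yes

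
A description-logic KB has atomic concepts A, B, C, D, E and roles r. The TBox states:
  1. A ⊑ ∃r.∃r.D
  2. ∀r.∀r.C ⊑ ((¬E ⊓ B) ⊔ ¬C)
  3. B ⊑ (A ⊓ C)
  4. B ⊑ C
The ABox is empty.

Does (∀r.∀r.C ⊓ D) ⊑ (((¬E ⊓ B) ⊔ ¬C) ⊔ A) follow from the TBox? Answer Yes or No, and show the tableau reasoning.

1. (∀r.∀r.C ⊓ D) ⊑ (((¬E ⊓ B) ⊔ ¬C) ⊔ A)  ⇔  ((∀r.∀r.C ⊓ D) ⊓ (((E ⊔ ¬B) ⊓ C) ⊓ ¬A)) unsat w.r.t. T
   all branches close; clash {C, ¬C} at x₀
2. Hence (∀r.∀r.C ⊓ D) ⊑ (((¬E ⊓ B) ⊔ ¬C) ⊔ A): entailed.

Yes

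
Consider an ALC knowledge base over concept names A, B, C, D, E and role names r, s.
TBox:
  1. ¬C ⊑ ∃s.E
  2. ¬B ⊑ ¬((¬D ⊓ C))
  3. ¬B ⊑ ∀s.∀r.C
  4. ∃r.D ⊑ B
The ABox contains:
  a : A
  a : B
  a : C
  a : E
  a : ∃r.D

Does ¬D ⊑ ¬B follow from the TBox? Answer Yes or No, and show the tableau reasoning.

No

1. ¬D ⊑ ¬B  ⇔  (¬D ⊓ B) unsat w.r.t. T
   open: L(x₀) ⊇ {B, C, ¬D}
2. Hence ¬D ⊑ ¬B: not entailed.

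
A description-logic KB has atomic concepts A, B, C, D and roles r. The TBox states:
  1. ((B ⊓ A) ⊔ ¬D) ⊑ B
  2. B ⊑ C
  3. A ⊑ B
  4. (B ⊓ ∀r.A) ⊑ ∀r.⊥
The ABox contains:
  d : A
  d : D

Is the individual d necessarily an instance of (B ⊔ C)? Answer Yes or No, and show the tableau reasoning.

Yes

1. d : (B ⊔ C)?  L(d) = {A, D} ∪ {(¬B ⊓ ¬C)}
   clash {B, ¬B} at d — d ∈ (B ⊔ C)
2. Hence d : (B ⊔ C): entailed.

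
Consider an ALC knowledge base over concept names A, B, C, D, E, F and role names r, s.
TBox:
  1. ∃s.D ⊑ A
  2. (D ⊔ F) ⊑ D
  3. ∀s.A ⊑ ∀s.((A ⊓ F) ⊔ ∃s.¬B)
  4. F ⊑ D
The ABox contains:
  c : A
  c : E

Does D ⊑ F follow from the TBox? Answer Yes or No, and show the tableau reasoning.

No

1. D ⊑ F  ⇔  (D ⊓ ¬F) unsat w.r.t. T
   open: L(x₀) ⊇ {D, ¬F, ∀s.¬D, ∃s.¬A} (+ ∃-successors)
2. Hence D ⊑ F: not entailed.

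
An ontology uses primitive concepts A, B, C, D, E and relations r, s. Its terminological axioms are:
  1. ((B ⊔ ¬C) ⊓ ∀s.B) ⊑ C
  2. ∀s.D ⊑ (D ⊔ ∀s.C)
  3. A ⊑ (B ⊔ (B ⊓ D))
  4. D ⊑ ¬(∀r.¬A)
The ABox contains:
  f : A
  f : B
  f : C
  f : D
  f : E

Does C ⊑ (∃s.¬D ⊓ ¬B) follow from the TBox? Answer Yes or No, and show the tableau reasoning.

1. C ⊑ (∃s.¬D ⊓ ¬B)  ⇔  (C ⊓ (∀s.D ⊔ B)) unsat w.r.t. T
   open: L(x₀) ⊇ {C, ¬A, ¬D, ∀s.C, ∀s.D}
2. Hence C ⊑ (∃s.¬D ⊓ ¬B): not entailed.

No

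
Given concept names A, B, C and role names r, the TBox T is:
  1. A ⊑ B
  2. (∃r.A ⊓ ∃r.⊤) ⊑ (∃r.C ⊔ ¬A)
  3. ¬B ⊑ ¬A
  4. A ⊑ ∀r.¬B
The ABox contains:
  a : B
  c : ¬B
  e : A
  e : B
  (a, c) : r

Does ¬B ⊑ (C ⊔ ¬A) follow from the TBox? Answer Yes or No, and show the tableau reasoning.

1. ¬B ⊑ (C ⊔ ¬A)  ⇔  (¬B ⊓ (¬C ⊓ A)) unsat w.r.t. T
   all branches close; clash {A, ¬A} at x₀
2. Hence ¬B ⊑ (C ⊔ ¬A): entailed.

Yes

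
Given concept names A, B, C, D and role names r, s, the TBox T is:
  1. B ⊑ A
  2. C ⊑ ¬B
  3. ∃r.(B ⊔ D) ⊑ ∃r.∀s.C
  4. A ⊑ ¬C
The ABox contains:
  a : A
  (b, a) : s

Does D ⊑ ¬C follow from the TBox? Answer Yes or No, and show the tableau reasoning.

1. D ⊑ ¬C  ⇔  (D ⊓ C) unsat w.r.t. T
   apply at x₀: C⊑¬B
   open: L(x₀) ⊇ {C, D, ¬A, ¬B, ∀r.(¬B ⊓ ¬D)}
2. Hence D ⊑ ¬C: not entailed.

No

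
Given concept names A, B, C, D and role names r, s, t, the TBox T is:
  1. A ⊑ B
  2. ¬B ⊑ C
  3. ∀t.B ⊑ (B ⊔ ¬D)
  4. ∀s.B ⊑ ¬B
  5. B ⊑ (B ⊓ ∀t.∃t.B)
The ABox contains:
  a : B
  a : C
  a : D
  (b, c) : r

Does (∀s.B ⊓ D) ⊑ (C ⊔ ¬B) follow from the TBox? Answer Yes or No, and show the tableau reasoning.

1. (∀s.B ⊓ D) ⊑ (C ⊔ ¬B)  ⇔  ((∀s.B ⊓ D) ⊓ (¬C ⊓ B)) unsat w.r.t. T
   all branches close; clash {B, ¬B} at x₀
2. Hence (∀s.B ⊓ D) ⊑ (C ⊔ ¬B): entailed.

Yes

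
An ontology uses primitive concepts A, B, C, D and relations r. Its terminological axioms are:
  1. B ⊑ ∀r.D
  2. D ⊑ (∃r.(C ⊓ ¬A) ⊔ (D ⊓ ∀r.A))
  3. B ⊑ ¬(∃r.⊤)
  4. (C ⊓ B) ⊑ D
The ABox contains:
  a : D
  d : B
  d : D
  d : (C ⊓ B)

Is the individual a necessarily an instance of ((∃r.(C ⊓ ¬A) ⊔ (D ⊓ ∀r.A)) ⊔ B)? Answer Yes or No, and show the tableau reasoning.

1. a : ((∃r.(C ⊓ ¬A) ⊔ (D ⊓ ∀r.A)) ⊔ B)?  L(a) = {D} ∪ {((∀r.(¬C ⊔ A) ⊓ (¬D ⊔ ∃r.¬A)) ⊓ ¬B)}
   clash {A, ¬A} at an ∃-successor — a ∈ ((∃r.(C ⊓ ¬A) ⊔ (D ⊓ ∀r.A)) ⊔ B)
2. Hence a : ((∃r.(C ⊓ ¬A) ⊔ (D ⊓ ∀r.A)) ⊔ B): entailed.

Yes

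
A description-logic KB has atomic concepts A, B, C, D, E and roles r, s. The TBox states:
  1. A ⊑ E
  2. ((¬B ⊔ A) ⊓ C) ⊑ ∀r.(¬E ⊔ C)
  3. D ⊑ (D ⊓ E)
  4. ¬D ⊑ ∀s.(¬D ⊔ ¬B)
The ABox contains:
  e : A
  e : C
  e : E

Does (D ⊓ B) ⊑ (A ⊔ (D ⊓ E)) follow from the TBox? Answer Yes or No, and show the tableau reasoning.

1. (D ⊓ B) ⊑ (A ⊔ (D ⊓ E))  ⇔  ((D ⊓ B) ⊓ (¬A ⊓ (¬D ⊔ ¬E))) unsat w.r.t. T
   all branches close; clash {E, ¬E} at x₀
2. Hence (D ⊓ B) ⊑ (A ⊔ (D ⊓ E)): entailed.

Yes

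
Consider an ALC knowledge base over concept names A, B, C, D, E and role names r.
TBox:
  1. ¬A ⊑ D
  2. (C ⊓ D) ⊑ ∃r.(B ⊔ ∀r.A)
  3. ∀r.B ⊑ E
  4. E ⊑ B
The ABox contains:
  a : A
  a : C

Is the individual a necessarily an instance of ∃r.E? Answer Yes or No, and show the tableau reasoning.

No

1. a : ∃r.E?  L(a) = {A, C} ∪ {∀r.¬E}
   open: L(a) ⊇ {A, C, ¬D, ¬E, ∀r.¬E, …} (+ ∃-successors) — a ∉ ∃r.E possible
2. Hence a : ∃r.E: not entailed.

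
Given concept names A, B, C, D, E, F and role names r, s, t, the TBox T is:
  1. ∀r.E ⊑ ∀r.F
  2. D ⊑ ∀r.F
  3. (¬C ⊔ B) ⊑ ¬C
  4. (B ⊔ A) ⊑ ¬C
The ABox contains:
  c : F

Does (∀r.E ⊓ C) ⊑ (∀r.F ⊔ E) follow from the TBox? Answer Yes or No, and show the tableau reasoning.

Yes

1. (∀r.E ⊓ C) ⊑ (∀r.F ⊔ E)  ⇔  ((∀r.E ⊓ C) ⊓ (∃r.¬F ⊓ ¬E)) unsat w.r.t. T
   all branches close; clash {C, ¬C} at x₀
2. Hence (∀r.E ⊓ C) ⊑ (∀r.F ⊔ E): entailed.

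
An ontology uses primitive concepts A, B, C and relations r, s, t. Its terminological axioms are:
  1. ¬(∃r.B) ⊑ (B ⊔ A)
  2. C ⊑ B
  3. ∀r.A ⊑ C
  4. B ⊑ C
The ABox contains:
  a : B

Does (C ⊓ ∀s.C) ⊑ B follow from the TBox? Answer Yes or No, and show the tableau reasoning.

Yes

1. (C ⊓ ∀s.C) ⊑ B  ⇔  ((C ⊓ ∀s.C) ⊓ ¬B) unsat w.r.t. T
   all branches close; clash {B, ¬B} at x₀
2. Hence (C ⊓ ∀s.C) ⊑ B: entailed.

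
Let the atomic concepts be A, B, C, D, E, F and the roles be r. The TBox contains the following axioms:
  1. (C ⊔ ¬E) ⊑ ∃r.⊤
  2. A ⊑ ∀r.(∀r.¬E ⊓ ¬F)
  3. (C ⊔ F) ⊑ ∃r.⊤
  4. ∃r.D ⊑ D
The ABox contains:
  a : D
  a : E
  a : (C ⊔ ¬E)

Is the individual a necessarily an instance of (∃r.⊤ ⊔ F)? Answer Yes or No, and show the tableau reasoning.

Yes

1. a : (∃r.⊤ ⊔ F)?  L(a) = {D, E, (C ⊔ ¬E)} ∪ {(∀r.⊥ ⊓ ¬F)}
   clash {E, ¬E} at a — a ∈ (∃r.⊤ ⊔ F)
2. Hence a : (∃r.⊤ ⊔ F): entailed.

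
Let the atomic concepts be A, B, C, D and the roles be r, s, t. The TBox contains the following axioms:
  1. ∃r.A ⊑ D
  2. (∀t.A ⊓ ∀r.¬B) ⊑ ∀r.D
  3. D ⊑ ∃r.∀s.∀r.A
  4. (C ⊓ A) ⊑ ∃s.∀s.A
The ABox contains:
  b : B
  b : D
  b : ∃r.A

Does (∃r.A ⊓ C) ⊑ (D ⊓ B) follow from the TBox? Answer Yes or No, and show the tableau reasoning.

1. (∃r.A ⊓ C) ⊑ (D ⊓ B)  ⇔  ((∃r.A ⊓ C) ⊓ (¬D ⊔ ¬B)) unsat w.r.t. T
   apply at x₀: ∃r.A⊑D
   open: L(x₀) ⊇ {C, D, ¬A, ¬B, ∃r.A, …} (+ ∃-successors)
2. Hence (∃r.A ⊓ C) ⊑ (D ⊓ B): not entailed.

No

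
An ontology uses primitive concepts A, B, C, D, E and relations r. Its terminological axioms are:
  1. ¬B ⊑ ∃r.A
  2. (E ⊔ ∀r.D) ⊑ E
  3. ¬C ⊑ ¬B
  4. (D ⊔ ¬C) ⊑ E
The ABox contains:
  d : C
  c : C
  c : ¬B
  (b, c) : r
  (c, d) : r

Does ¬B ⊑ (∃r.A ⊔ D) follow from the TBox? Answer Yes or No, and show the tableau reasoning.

1. ¬B ⊑ (∃r.A ⊔ D)  ⇔  (¬B ⊓ (∀r.¬A ⊓ ¬D)) unsat w.r.t. T
   all branches close; clash {A, ¬A} at an ∃-successor
2. Hence ¬B ⊑ (∃r.A ⊔ D): entailed.

Yes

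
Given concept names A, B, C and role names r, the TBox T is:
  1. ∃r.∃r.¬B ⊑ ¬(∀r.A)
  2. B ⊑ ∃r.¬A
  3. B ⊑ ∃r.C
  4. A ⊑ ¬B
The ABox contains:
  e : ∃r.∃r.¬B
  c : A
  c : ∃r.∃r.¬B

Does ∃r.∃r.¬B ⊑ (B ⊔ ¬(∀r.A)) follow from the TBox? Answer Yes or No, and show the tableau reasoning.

Yes

1. ∃r.∃r.¬B ⊑ (B ⊔ ¬(∀r.A))  ⇔  (∃r.∃r.¬B ⊓ (¬B ⊓ ∀r.A)) unsat w.r.t. T
   all branches close; clash {A, ¬A} at an ∃-successor
2. Hence ∃r.∃r.¬B ⊑ (B ⊔ ¬(∀r.A)): entailed.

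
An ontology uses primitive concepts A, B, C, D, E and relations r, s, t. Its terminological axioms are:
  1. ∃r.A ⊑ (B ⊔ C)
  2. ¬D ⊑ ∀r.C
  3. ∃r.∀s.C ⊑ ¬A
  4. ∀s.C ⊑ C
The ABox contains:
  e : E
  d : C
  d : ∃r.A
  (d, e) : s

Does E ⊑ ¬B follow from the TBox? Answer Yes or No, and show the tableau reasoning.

1. E ⊑ ¬B  ⇔  (E ⊓ B) unsat w.r.t. T
   open: L(x₀) ⊇ {B, D, E, ∀r.¬A, ∀r.∃s.¬C, …} (+ ∃-successors)
2. Hence E ⊑ ¬B: not entailed.

No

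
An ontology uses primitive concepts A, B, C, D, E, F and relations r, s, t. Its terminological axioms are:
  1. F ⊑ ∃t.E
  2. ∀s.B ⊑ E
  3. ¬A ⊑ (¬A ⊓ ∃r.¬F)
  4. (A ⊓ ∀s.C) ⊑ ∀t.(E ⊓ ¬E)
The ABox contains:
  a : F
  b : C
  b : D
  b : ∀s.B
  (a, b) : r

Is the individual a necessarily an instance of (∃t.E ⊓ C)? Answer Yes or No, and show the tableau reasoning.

No

1. a : (∃t.E ⊓ C)?  L(a) = {F} ∪ {(∀t.¬E ⊔ ¬C)}
   apply at a: F⊑∃t.E
   open: L(a) ⊇ {F, ¬A, ¬C, ∃r.¬F, ∃s.¬B, …} (+ ∃-successors) — a ∉ (∃t.E ⊓ C) possible
2. Hence a : (∃t.E ⊓ C): not entailed.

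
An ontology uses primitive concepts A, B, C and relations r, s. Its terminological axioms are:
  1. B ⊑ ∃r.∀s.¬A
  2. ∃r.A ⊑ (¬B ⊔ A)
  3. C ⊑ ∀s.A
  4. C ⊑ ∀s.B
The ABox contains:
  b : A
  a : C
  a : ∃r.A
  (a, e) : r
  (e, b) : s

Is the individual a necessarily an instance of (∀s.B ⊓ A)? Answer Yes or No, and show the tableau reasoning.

No

1. a : (∀s.B ⊓ A)?  L(a) = {C, ∃r.A} ∪ {(∃s.¬B ⊔ ¬A)}
   apply at a: ∃r.A⊑(¬B ⊔ A); C⊑∀s.A; C⊑∀s.B
   open: L(a) ⊇ {C, ¬A, ¬B, ∀s.A, ∀s.B, …} (+ ∃-successors) — a ∉ (∀s.B ⊓ A) possible
2. Hence a : (∀s.B ⊓ A): not entailed.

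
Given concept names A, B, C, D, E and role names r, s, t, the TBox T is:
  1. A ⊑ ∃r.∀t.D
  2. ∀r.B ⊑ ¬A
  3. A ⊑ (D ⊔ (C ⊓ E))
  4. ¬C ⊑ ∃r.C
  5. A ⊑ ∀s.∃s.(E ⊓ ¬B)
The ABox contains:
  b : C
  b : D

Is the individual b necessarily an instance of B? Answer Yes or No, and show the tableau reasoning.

1. b : B?  L(b) = {C, D} ∪ {¬B}
   open: L(b) ⊇ {C, D, ¬A, ¬B} — b ∉ B possible
2. Hence b : B: not entailed.

No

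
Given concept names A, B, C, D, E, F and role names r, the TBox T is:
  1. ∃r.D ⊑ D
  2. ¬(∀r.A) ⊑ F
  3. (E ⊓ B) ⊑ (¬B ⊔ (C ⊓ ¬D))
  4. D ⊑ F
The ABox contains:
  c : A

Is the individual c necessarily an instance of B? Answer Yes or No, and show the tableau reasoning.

1. c : B?  L(c) = {A} ∪ {¬B}
   open: L(c) ⊇ {A, ¬B, ¬D, ∀r.A, ∀r.¬D} — c ∉ B possible
2. Hence c : B: not entailed.

No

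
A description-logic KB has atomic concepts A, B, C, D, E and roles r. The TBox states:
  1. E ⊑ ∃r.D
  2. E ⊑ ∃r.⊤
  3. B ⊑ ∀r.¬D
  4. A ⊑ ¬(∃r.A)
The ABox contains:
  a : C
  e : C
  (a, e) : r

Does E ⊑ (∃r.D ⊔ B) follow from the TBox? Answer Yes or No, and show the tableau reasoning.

Yes

1. E ⊑ (∃r.D ⊔ B)  ⇔  (E ⊓ (∀r.¬D ⊓ ¬B)) unsat w.r.t. T
   all branches close; clash {D, ¬D} at an ∃-successor
2. Hence E ⊑ (∃r.D ⊔ B): entailed.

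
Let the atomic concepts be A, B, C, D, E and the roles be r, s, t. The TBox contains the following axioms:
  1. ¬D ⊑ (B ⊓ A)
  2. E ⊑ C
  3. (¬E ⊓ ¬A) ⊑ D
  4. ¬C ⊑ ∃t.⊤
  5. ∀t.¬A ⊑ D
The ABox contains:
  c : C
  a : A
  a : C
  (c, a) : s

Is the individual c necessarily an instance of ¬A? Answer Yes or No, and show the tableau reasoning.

1. c : ¬A?  L(c) = {C} ∪ {A}
   open: L(c) ⊇ {A, C, D} — c ∉ ¬A possible
2. Hence c : ¬A: not entailed.

No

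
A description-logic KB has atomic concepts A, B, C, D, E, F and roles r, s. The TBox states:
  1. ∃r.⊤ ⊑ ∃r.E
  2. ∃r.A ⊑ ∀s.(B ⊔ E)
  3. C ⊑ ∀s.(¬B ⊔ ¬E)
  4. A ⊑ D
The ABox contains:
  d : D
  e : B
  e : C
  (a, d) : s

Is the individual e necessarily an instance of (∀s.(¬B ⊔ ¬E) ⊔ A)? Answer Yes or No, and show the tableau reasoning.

Yes

1. e : (∀s.(¬B ⊔ ¬E) ⊔ A)?  L(e) = {B, C} ∪ {(∃s.(B ⊓ E) ⊓ ¬A)}
   clash {E, ¬E} at an ∃-successor — e ∈ (∀s.(¬B ⊔ ¬E) ⊔ A)
2. Hence e : (∀s.(¬B ⊔ ¬E) ⊔ A): entailed.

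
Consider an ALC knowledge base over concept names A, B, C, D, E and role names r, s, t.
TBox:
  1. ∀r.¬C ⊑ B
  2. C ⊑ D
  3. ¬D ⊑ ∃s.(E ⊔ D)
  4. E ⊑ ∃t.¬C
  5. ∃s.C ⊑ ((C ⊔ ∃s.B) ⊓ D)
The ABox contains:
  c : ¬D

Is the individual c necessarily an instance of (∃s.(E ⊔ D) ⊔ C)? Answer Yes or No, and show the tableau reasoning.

Yes

1. c : (∃s.(E ⊔ D) ⊔ C)?  L(c) = {¬D} ∪ {(∀s.(¬E ⊓ ¬D) ⊓ ¬C)}
   clash {D, ¬D} at c — c ∈ (∃s.(E ⊔ D) ⊔ C)
2. Hence c : (∃s.(E ⊔ D) ⊔ C): entailed.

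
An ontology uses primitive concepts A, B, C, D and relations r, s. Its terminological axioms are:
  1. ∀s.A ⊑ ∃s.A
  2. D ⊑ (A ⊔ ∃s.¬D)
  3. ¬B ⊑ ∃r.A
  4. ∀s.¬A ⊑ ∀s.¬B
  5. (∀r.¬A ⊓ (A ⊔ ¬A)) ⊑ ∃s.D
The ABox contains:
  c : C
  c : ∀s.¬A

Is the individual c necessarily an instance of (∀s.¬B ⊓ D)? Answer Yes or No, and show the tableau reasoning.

1. c : (∀s.¬B ⊓ D)?  L(c) = {C, ∀s.¬A} ∪ {(∃s.B ⊔ ¬D)}
   apply at c: ∀s.¬A⊑∀s.¬B
   open: L(c) ⊇ {B, C, ¬D, ∀s.¬A, ∀s.¬B, …} (+ ∃-successors) — c ∉ (∀s.¬B ⊓ D) possible
2. Hence c : (∀s.¬B ⊓ D): not entailed.

No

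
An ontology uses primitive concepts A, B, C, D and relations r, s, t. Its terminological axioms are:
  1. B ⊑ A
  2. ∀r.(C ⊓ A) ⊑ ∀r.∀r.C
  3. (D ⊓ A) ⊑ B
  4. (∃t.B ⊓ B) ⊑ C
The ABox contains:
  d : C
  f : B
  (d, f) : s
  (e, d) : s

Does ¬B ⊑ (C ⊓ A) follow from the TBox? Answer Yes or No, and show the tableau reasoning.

1. ¬B ⊑ (C ⊓ A)  ⇔  (¬B ⊓ (¬C ⊔ ¬A)) unsat w.r.t. T
   open: L(x₀) ⊇ {¬B, ¬C, ¬D, ∃r.(¬C ⊔ ¬A)} (+ ∃-successors)
2. Hence ¬B ⊑ (C ⊓ A): not entailed.

No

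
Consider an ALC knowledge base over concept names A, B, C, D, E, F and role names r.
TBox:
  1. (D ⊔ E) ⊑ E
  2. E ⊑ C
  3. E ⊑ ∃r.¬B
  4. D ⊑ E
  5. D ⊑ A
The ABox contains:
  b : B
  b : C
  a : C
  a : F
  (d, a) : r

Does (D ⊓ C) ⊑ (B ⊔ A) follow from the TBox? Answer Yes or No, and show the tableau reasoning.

1. (D ⊓ C) ⊑ (B ⊔ A)  ⇔  ((D ⊓ C) ⊓ (¬B ⊓ ¬A)) unsat w.r.t. T
   all branches close; clash {A, ¬A} at x₀
2. Hence (D ⊓ C) ⊑ (B ⊔ A): entailed.

Yes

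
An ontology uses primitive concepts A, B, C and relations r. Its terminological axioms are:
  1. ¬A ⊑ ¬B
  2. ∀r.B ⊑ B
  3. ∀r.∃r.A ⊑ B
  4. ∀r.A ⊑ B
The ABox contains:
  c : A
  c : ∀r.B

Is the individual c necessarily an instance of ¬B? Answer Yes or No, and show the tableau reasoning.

1. c : ¬B?  L(c) = {A, ∀r.B} ∪ {B}
   open: L(c) ⊇ {A, B, ∀r.B} — c ∉ ¬B possible
2. Hence c : ¬B: not entailed.

No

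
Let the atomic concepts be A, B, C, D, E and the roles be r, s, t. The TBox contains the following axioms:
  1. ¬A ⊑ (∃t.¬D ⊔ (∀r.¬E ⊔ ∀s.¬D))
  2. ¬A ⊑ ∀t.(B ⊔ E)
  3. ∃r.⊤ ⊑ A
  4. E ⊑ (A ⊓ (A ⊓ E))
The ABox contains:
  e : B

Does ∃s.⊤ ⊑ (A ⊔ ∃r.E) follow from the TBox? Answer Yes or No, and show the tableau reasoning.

No

1. ∃s.⊤ ⊑ (A ⊔ ∃r.E)  ⇔  (∃s.⊤ ⊓ (¬A ⊓ ∀r.¬E)) unsat w.r.t. T
   apply at x₀: ¬A⊑(∃t.¬D ⊔ (∀r.¬E ⊔ ∀s.¬D)); ¬A⊑∀t.(B ⊔ E)
   open: L(x₀) ⊇ {¬A, ¬E, ∀r.¬E, ∀r.⊥, ∀t.(B ⊔ E), …} (+ ∃-successors)
2. Hence ∃s.⊤ ⊑ (A ⊔ ∃r.E): not entailed.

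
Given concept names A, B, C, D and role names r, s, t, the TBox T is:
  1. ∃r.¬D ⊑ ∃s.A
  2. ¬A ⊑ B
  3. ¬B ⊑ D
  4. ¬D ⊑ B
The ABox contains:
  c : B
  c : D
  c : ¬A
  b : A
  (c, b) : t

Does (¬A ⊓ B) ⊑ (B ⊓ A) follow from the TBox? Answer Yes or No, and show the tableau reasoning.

1. (¬A ⊓ B) ⊑ (B ⊓ A)  ⇔  ((¬A ⊓ B) ⊓ (¬B ⊔ ¬A)) unsat w.r.t. T
   open: L(x₀) ⊇ {B, ¬A, ∀r.D}
2. Hence (¬A ⊓ B) ⊑ (B ⊓ A): not entailed.

No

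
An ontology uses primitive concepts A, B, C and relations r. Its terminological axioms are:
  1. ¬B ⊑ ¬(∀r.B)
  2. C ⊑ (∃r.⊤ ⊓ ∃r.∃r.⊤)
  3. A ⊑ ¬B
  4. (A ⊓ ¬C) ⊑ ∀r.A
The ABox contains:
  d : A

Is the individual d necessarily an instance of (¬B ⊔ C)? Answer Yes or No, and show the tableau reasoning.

Yes

1. d : (¬B ⊔ C)?  L(d) = {A} ∪ {(B ⊓ ¬C)}
   clash {B, ¬B} at d — d ∈ (¬B ⊔ C)
2. Hence d : (¬B ⊔ C): entailed.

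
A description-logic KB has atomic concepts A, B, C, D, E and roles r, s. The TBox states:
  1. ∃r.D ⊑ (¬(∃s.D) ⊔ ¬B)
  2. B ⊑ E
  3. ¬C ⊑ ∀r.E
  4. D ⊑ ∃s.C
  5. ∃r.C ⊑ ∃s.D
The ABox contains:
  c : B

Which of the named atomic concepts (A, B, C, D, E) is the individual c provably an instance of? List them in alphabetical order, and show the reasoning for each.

{B, E}

1. c : A?  L(c) = {B} ∪ {¬A}
   apply at c: B⊑E
   open: L(c) ⊇ {B, C, E, ¬A, ¬D, …} — c ∉ A possible
2. c : B?  L(c) = {B} ∪ {¬B}
   clash {B, ¬B} at c — c ∈ B
3. c : C?  L(c) = {B} ∪ {¬C}
   apply at c: B⊑E; ¬C⊑∀r.E
   open: L(c) ⊇ {B, E, ¬C, ¬D, ∀r.E, …} — c ∉ C possible
4. c : D?  L(c) = {B} ∪ {¬D}
   apply at c: B⊑E
   open: L(c) ⊇ {B, C, E, ¬D, ∀r.¬C, …} — c ∉ D possible
5. c : E?  L(c) = {B} ∪ {¬E}
   clash {E, ¬E} at c — c ∈ E
6. Entailed for c: {B, E}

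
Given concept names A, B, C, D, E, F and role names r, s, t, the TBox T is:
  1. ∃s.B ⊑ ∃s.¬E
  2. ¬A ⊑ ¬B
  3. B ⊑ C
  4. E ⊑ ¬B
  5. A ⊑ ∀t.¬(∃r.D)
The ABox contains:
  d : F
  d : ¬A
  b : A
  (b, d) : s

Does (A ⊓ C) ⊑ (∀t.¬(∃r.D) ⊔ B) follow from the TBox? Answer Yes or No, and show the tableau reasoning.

1. (A ⊓ C) ⊑ (∀t.¬(∃r.D) ⊔ B)  ⇔  ((A ⊓ C) ⊓ (∃t.∃r.D ⊓ ¬B)) unsat w.r.t. T
   all branches close; clash {D, ¬D} at an ∃-successor
2. Hence (A ⊓ C) ⊑ (∀t.¬(∃r.D) ⊔ B): entailed.

Yes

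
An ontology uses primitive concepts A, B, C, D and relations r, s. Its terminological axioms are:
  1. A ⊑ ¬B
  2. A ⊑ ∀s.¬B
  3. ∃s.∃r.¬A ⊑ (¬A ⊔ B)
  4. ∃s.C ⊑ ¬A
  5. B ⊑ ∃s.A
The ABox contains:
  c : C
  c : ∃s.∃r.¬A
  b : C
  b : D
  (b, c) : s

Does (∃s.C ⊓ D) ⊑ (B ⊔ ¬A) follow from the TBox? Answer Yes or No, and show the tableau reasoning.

1. (∃s.C ⊓ D) ⊑ (B ⊔ ¬A)  ⇔  ((∃s.C ⊓ D) ⊓ (¬B ⊓ A)) unsat w.r.t. T
   all branches close; clash {A, ¬A} at x₀
2. Hence (∃s.C ⊓ D) ⊑ (B ⊔ ¬A): entailed.

Yes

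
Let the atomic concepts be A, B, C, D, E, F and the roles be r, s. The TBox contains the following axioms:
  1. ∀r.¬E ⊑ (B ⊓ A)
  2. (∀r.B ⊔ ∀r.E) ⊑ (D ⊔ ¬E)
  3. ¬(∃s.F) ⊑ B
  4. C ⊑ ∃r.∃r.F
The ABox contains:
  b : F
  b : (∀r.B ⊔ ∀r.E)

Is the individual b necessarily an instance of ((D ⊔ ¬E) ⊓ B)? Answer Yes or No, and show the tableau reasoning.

No

1. b : ((D ⊔ ¬E) ⊓ B)?  L(b) = {F, (∀r.B ⊔ ∀r.E)} ∪ {((¬D ⊓ E) ⊔ ¬B)}
   apply at b: (∀r.B ⊔ ∀r.E)⊑(D ⊔ ¬E)
   open: L(b) ⊇ {D, F, ¬B, ¬C, ∀r.B, …} (+ ∃-successors) — b ∉ ((D ⊔ ¬E) ⊓ B) possible
2. Hence b : ((D ⊔ ¬E) ⊓ B): not entailed.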